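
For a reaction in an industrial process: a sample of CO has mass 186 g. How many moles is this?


M(CO) = 28.01 g/mol
n = mass/M = 186/28.01 = 6.6405 mol

6.6405 mol


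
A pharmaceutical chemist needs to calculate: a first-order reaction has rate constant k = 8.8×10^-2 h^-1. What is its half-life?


t½ = ln2/k = 0.693147/(8.8×10^-2 h^-1)
= 7.877 h

7.877 h


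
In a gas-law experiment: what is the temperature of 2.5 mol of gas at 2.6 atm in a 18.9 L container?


PV = nRT  (R = 0.08206 L·atm/(mol·K))
T = PV/(nR) = 2.6×18.9/(2.5×0.08206)
= 49.14/0.205150
= 239.53 K

239.53 K


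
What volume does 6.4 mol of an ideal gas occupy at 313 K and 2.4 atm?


PV = nRT  (R = 0.08206 L·atm/(mol·K))
V = nRT/P = 6.4×0.08206×313/2.4
= 68.493 L

68.493 L


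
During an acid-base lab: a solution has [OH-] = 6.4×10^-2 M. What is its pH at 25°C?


pOH = -log10([OH-]) = -log10(6.4×10^-2)
= 2 - log10(6.4) = 1.19
pH = 14 - pOH = 14 - 1.19 = 12.81

12.81


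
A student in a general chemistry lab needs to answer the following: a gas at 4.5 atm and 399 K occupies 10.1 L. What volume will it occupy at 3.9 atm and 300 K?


P1V1/T1 = P2V2/T2
V2 = P1V1T2/(T1P2)
= 4.5×10.1×300/(399×3.9)
= 8.762 L

8.762 L


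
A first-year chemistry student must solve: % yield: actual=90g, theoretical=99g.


% yield = actual/theoretical × 100
= 90/99 × 100
= 90.91%

90.91%


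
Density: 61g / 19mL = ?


ρ = mass/volume
= 61/19
= 3.211 g/mL

3.211 g/mL


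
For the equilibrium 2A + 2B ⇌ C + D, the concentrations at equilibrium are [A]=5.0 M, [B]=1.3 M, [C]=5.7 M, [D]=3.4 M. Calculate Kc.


Kc = [C][D]/([A]^2[B]^2)
= (5.7^1 × 3.4^1)/(5.0^2 × 1.3^2)
= 19.38/42.25
= 0.4587

0.4587


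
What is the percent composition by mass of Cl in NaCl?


M(NaCl) = 1×22.99 + 1×35.45 = 58.44 g/mol
Mass of Cl = 1 × 35.45 = 35.45 g/mol
% Cl = 35.45/58.44 × 100 = 60.66%

60.66%


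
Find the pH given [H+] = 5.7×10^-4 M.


pH = -log10([H+]) = -log10(5.7×10^-4)
= 4 - log10(5.7)
= 4 - 0.76
= 3.24

3.24


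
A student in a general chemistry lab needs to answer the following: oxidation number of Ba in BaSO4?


Group 2 metal: +2
Oxidation number: +2

+2


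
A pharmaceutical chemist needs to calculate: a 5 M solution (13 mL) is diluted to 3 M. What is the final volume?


C1V1 = C2V2
5 × 13 = 3 × V2
V2 = 65/3 = 21.67 mL

21.67 mL


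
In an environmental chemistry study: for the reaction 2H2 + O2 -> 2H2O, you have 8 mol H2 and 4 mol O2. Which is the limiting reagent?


Mole ratio available / coefficient:
  H2: 8/2 = 4.000
  O2: 4/1 = 4.000
Smaller ratio is limiting.

neither (stoichiometric); H2 and O2 are fully consumed


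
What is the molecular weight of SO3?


M(SO3) = 1×32.07 + 3×16.0
= 32.07 + 48.0
= 80.07 g/mol

80.07 g/mol


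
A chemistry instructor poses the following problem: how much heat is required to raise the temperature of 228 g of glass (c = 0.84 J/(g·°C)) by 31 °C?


q = mcΔT = 228 × 0.84 × 31
= 5937.12 J

5937.12 J


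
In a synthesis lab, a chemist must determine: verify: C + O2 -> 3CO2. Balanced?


Equation: C + O2 -> 3CO2
Check atoms: C: 1≠3, O: 2≠6
Not balanced

No, not balanced


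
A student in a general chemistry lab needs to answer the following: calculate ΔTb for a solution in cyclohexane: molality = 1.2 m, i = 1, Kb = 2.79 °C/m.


ΔTb = Kb × m × i
= 2.79 × 1.2 × 1
= 3.348 °C

3.348 °C


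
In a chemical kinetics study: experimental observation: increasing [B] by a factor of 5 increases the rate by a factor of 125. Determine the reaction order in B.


rate ∝ [B]^n
5^n = 125 → n = 3
Order in B: 3

3


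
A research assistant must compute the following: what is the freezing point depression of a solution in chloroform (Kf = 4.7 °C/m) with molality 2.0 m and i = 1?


ΔTf = Kf × m × i
= 4.7 × 2.0 × 1
= 9.4 °C

9.4 °C


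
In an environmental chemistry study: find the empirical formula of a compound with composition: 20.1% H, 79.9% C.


Assume 100 g sample. Moles of each element:
  H: 20.1/1.008 = 19.94 mol
  C: 79.9/12.01 = 6.653 mol
Divide by smallest (6.653):
  H: 19.94/6.653 = 3.0
  C: 6.653/6.653 = 1.0
Empirical formula: CH3

CH3


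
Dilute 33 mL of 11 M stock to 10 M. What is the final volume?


C1V1 = C2V2
11 × 33 = 10 × V2
V2 = 363/10 = 36.3 mL

36.3 mL


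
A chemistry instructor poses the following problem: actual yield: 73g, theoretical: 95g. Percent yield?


% yield = actual/theoretical × 100
= 73/95 × 100
= 76.84%

76.84%


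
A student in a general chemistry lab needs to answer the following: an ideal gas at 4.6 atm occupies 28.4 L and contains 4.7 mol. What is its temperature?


PV = nRT  (R = 0.08206 L·atm/(mol·K))
T = PV/(nR) = 4.6×28.4/(4.7×0.08206)
= 130.64/0.385682
= 338.72 K

338.72 K


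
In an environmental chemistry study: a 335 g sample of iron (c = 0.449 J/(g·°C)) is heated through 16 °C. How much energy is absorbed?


q = mcΔT = 335 × 0.449 × 16
= 2406.64 J

2406.64 J


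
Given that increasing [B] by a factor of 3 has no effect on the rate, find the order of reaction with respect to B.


rate ∝ [B]^n
rate ∝ [B]^0
Order in B: 0

0


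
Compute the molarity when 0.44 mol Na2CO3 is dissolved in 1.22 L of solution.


M = n/V = 0.44/1.22 = 0.361 mol/L

0.361 M


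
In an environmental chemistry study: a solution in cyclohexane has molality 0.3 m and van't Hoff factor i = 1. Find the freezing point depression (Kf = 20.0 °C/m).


ΔTf = Kf × m × i
= 20.0 × 0.3 × 1
= 6.0 °C

6.0 °C


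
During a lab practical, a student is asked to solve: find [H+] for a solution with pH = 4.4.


[H+] = 10^(-pH) = 10^(-4.4)
= 3.98×10^-5 M

3.98×10^-5 M


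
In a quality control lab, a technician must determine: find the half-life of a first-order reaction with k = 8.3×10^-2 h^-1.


t½ = ln2/k = 0.693147/(8.3×10^-2 h^-1)
= 8.351 h

8.351 h


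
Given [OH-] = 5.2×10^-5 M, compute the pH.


pOH = -log10([OH-]) = -log10(5.2×10^-5)
= 5 - log10(5.2) = 4.28
pH = 14 - pOH = 14 - 4.28 = 9.72

9.72


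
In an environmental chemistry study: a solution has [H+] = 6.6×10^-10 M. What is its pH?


pH = -log10([H+]) = -log10(6.6×10^-10)
= 10 - log10(6.6)
= 10 - 0.82
= 9.18

9.18


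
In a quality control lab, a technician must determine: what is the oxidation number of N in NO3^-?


x + 3(-2) = -1, so x = +5
Oxidation number: +5

+5


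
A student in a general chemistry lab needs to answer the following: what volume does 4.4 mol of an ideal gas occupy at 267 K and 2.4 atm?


PV = nRT  (R = 0.08206 L·atm/(mol·K))
V = nRT/P = 4.4×0.08206×267/2.4
= 40.168 L

40.168 L


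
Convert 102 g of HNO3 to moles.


M(HNO3) = 63.02 g/mol
n = mass/M = 102/63.02 = 1.6185 mol

1.6185 mol


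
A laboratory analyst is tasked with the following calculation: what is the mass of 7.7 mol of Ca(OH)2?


M(Ca(OH)2) = 74.1 g/mol
mass = n × M = 7.7 × 74.1 = 570.57 g

570.57 g


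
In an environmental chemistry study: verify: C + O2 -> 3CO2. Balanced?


Equation: C + O2 -> 3CO2
Check atoms: C: 1≠3, O: 2≠6
Not balanced

No, not balanced


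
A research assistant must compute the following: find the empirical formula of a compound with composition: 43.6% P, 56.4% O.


Assume 100 g sample. Moles of each element:
  P: 43.6/30.97 = 1.408 mol
  O: 56.4/16.0 = 3.525 mol
Divide by smallest (1.408):
  P: 1.408/1.408 = 1.0
  O: 3.525/1.408 = 2.5
Multiply all ratios by 2 to obtain whole numbers.
Empirical formula: P2O5

P2O5


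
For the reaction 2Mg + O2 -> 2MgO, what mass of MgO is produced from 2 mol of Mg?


Mole ratio MgO:Mg = 2:2
n(MgO) = 2 × 2/2 = 2.000 mol
mass = 2.000 × 40.31 = 80.62 g

80.62 g


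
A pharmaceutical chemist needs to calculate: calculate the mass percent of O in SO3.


M(SO3) = 1×32.07 + 3×16.0 = 80.07 g/mol
Mass of O = 3 × 16.0 = 48.00 g/mol
% O = 48.00/80.07 × 100 = 59.95%

59.95%


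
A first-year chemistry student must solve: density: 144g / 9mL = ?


ρ = mass/volume
= 144/9
= 16.0 g/mL

16.0 g/mL


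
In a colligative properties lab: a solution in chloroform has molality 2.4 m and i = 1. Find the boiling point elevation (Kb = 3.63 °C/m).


ΔTb = Kb × m × i
= 3.63 × 2.4 × 1
= 8.712 °C

8.712 °C


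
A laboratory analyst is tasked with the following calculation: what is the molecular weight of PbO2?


M(PbO2) = 1×207.2 + 2×16.0
= 207.2 + 32.0
= 239.2 g/mol

239.2 g/mol


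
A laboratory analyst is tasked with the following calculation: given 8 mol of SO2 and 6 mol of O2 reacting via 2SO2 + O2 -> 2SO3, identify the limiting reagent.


Mole ratio available / coefficient:
  SO2: 8/2 = 4.000
  O2: 6/1 = 6.000
Smaller ratio is limiting.

SO2


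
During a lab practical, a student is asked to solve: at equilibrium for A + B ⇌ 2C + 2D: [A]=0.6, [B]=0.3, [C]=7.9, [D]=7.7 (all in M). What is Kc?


Kc = [C]^2[D]^2/([A][B])
= (7.9^2 × 7.7^2)/(0.6^1 × 0.3^1)
= 3700.2889/0.18
= 20560

20560


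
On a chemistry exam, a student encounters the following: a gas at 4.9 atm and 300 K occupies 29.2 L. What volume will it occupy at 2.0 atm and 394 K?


P1V1/T1 = P2V2/T2
V2 = P1V1T2/(T1P2)
= 4.9×29.2×394/(300×2.0)
= 93.956 L

93.956 L


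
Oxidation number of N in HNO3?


(+1) + x + 3(-2) = 0, so x = +5
Oxidation number: +5

+5


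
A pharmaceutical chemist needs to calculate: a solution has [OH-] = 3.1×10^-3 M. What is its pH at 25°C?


pOH = -log10([OH-]) = -log10(3.1×10^-3)
= 3 - log10(3.1) = 2.51
pH = 14 - pOH = 14 - 2.51 = 11.49

11.49


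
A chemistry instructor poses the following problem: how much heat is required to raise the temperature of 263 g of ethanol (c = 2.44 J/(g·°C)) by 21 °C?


q = mcΔT = 263 × 2.44 × 21
= 13476.12 J

13476.12 J


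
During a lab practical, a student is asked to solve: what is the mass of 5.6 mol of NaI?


M(NaI) = 149.89 g/mol
mass = n × M = 5.6 × 149.89 = 839.38 g

839.38 g


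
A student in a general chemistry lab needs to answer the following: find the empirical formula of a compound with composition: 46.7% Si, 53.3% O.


Assume 100 g sample. Moles of each element:
  Si: 46.7/28.09 = 1.663 mol
  O: 53.3/16.0 = 3.331 mol
Divide by smallest (1.663):
  Si: 1.663/1.663 = 1.0
  O: 3.331/1.663 = 2.0
Empirical formula: SiO2

SiO2


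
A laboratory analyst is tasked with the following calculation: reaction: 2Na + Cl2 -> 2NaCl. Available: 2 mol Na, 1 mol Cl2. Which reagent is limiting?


Mole ratio available / coefficient:
  Na: 2/2 = 1.000
  Cl2: 1/1 = 1.000
Smaller ratio is limiting.

neither (stoichiometric); Na and Cl2 are fully consumed


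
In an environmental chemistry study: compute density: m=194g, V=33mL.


ρ = mass/volume
= 194/33
= 5.879 g/mL

5.879 g/mL


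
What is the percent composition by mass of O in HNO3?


M(HNO3) = 1×1.008 + 1×14.01 + 3×16.0 = 63.018 g/mol
Mass of O = 3 × 16.0 = 48.00 g/mol
% O = 48.00/63.018 × 100 = 76.17%

76.17%


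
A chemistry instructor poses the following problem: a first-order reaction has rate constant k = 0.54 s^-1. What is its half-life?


t½ = ln2/k = 0.693147/(0.54 s^-1)
= 1.284 s

1.284 s


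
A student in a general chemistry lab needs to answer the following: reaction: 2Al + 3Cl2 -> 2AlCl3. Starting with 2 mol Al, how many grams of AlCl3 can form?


Mole ratio AlCl3:Al = 2:2
n(AlCl3) = 2 × 2/2 = 2.000 mol
mass = 2.000 × 133.33 = 266.66 g

266.66 g


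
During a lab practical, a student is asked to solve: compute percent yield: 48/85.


% yield = actual/theoretical × 100
= 48/85 × 100
= 56.47%

56.47%


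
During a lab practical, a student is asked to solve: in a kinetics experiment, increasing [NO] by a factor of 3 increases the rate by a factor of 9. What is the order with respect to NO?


rate ∝ [NO]^n
3^n = 9 → n = 2
Order in NO: 2

2


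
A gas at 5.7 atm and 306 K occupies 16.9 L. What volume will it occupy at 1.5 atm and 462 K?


P1V1/T1 = P2V2/T2
V2 = P1V1T2/(T1P2)
= 5.7×16.9×462/(306×1.5)
= 96.96 L

96.96 L


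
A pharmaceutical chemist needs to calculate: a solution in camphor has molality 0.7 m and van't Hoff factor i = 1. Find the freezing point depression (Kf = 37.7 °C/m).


ΔTf = Kf × m × i
= 37.7 × 0.7 × 1
= 26.39 °C

26.39 °C


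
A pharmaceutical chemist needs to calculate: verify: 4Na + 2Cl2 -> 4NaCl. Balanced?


Equation: 4Na + 2Cl2 -> 4NaCl
Check atoms: Cl: 4=4, Na: 4=4
Balanced

Yes, balanced


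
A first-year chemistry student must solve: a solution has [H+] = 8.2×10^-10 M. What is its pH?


pH = -log10([H+]) = -log10(8.2×10^-10)
= 10 - log10(8.2)
= 10 - 0.91
= 9.09

9.09


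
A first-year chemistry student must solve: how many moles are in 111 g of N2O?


M(N2O) = 44.02 g/mol
n = mass/M = 111/44.02 = 2.5216 mol

2.5216 mol


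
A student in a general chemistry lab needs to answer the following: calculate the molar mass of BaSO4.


M(BaSO4) = 1×137.33 + 1×32.07 + 4×16.0
= 137.33 + 32.07 + 64.0
= 233.4 g/mol

233.4 g/mol


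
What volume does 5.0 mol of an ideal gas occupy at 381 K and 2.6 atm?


PV = nRT  (R = 0.08206 L·atm/(mol·K))
V = nRT/P = 5.0×0.08206×381/2.6
= 60.125 L

60.125 L


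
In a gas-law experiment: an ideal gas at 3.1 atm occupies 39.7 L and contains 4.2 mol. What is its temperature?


PV = nRT  (R = 0.08206 L·atm/(mol·K))
T = PV/(nR) = 3.1×39.7/(4.2×0.08206)
= 123.07/0.344652
= 357.08 K

357.08 K


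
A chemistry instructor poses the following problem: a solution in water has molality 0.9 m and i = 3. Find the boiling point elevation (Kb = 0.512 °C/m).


ΔTb = Kb × m × i
= 0.512 × 0.9 × 3
= 1.3824 °C

1.3824 °C


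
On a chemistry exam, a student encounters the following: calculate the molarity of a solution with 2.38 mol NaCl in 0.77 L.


M = n/V = 2.38/0.77 = 3.091 mol/L

3.091 M


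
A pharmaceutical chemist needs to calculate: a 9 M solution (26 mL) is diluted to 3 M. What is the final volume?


C1V1 = C2V2
9 × 26 = 3 × V2
V2 = 234/3 = 78.0 mL

78.0 mL


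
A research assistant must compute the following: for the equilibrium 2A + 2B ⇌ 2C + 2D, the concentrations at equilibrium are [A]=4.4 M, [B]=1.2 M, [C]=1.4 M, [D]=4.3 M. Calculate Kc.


Kc = [C]^2[D]^2/([A]^2[B]^2)
= (1.4^2 × 4.3^2)/(4.4^2 × 1.2^2)
= 36.2404/27.8784
= 1.300

1.300


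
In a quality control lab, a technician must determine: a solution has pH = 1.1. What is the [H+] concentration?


[H+] = 10^(-pH) = 10^(-1.1)
= 7.94×10^-2 M

7.94×10^-2 M


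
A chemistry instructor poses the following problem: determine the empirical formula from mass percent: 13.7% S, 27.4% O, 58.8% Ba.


Assume 100 g sample. Moles of each element:
  S: 13.7/32.07 = 0.427 mol
  O: 27.4/16.0 = 1.712 mol
  Ba: 58.8/137.33 = 0.428 mol
Divide by smallest (0.427):
  S: 0.427/0.427 = 1.0
  O: 1.712/0.427 = 4.01
  Ba: 0.428/0.427 = 1.0
Empirical formula: BaSO4

BaSO4


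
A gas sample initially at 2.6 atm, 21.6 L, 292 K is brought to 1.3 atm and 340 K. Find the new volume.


P1V1/T1 = P2V2/T2
V2 = P1V1T2/(T1P2)
= 2.6×21.6×340/(292×1.3)
= 50.301 L

50.301 L


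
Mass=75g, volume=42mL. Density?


ρ = mass/volume
= 75/42
= 1.786 g/mL

1.786 g/mL


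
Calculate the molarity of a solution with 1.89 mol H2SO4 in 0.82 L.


M = n/V = 1.89/0.82 = 2.305 mol/L

2.305 M


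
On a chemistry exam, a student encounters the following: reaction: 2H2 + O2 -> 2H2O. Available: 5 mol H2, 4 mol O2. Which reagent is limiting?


Mole ratio available / coefficient:
  H2: 5/2 = 2.500
  O2: 4/1 = 4.000
Smaller ratio is limiting.

H2


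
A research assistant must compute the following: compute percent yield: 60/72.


% yield = actual/theoretical × 100
= 60/72 × 100
= 83.33%

83.33%


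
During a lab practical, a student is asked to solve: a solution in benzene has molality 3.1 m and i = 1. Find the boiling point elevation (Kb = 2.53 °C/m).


ΔTb = Kb × m × i
= 2.53 × 3.1 × 1
= 7.843 °C

7.843 °C


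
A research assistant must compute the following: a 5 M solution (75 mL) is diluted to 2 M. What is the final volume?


C1V1 = C2V2
5 × 75 = 2 × V2
V2 = 375/2 = 187.5 mL

187.5 mL


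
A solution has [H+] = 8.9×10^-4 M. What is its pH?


pH = -log10([H+]) = -log10(8.9×10^-4)
= 4 - log10(8.9)
= 4 - 0.95
= 3.05

3.05


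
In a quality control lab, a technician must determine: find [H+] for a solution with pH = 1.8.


[H+] = 10^(-pH) = 10^(-1.8)
= 1.58×10^-2 M

1.58×10^-2 M


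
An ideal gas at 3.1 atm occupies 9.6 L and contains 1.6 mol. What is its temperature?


PV = nRT  (R = 0.08206 L·atm/(mol·K))
T = PV/(nR) = 3.1×9.6/(1.6×0.08206)
= 29.76/0.131296
= 226.66 K

226.66 K


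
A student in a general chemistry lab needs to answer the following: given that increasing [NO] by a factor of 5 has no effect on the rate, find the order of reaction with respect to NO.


rate ∝ [NO]^n
rate ∝ [NO]^0
Order in NO: 0

0


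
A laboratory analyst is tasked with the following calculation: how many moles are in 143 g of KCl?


M(KCl) = 74.55 g/mol
n = mass/M = 143/74.55 = 1.9182 mol

1.9182 mol


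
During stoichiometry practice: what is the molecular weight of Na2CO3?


M(Na2CO3) = 2×22.99 + 1×12.01 + 3×16.0
= 45.98 + 12.01 + 48.0
= 105.99 g/mol

105.99 g/mol


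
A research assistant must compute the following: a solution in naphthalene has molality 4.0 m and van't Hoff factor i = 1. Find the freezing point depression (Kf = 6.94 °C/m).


ΔTf = Kf × m × i
= 6.94 × 4.0 × 1
= 27.76 °C

27.76 °C


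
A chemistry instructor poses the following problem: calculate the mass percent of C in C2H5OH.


M(C2H5OH) = 2×12.01 + 6×1.008 + 1×16.0 = 46.068 g/mol
Mass of C = 2 × 12.01 = 24.02 g/mol
% C = 24.02/46.068 × 100 = 52.14%

52.14%


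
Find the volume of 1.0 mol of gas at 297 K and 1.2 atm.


PV = nRT  (R = 0.08206 L·atm/(mol·K))
V = nRT/P = 1.0×0.08206×297/1.2
= 20.31 L

20.31 L


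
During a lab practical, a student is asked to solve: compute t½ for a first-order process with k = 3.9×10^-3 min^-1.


t½ = ln2/k = 0.693147/(3.9×10^-3 min^-1)
= 177.7 min

177.7 min


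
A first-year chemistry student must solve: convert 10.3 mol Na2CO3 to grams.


M(Na2CO3) = 105.99 g/mol
mass = n × M = 10.3 × 105.99 = 1091.70 g

1091.70 g


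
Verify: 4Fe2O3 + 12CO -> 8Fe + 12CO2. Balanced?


Equation: 4Fe2O3 + 12CO -> 8Fe + 12CO2
Check atoms: C: 12=12, Fe: 8=8, O: 24=24
Balanced

Yes, balanced


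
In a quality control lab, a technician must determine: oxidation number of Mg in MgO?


Group 2 metal: +2
Oxidation number: +2

+2


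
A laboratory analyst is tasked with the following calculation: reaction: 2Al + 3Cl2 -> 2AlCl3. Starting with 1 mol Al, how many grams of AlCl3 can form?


Mole ratio AlCl3:Al = 2:2
n(AlCl3) = 1 × 2/2 = 1.000 mol
mass = 1.000 × 133.33 = 133.33 g

133.33 g


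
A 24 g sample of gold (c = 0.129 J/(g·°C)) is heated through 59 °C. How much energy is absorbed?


q = mcΔT = 24 × 0.129 × 59
= 182.66 J

182.66 J


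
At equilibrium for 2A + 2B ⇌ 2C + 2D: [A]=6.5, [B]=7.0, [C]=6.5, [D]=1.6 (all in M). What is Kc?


Kc = [C]^2[D]^2/([A]^2[B]^2)
= (6.5^2 × 1.6^2)/(6.5^2 × 7.0^2)
= 108.16/2070.25
= 0.05224

0.05224


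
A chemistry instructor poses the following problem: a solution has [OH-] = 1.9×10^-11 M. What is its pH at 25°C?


pOH = -log10([OH-]) = -log10(1.9×10^-11)
= 11 - log10(1.9) = 10.72
pH = 14 - pOH = 14 - 10.72 = 3.28

3.28


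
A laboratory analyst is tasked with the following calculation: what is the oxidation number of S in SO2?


x + 2(-2) = 0, so x = +4
Oxidation number: +4

+4


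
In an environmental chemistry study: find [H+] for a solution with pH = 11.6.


[H+] = 10^(-pH) = 10^(-11.6)
= 2.51×10^-12 M

2.51×10^-12 M


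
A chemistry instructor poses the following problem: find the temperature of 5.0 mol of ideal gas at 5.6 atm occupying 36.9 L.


PV = nRT  (R = 0.08206 L·atm/(mol·K))
T = PV/(nR) = 5.6×36.9/(5.0×0.08206)
= 206.64/0.410300
= 503.63 K

503.63 K


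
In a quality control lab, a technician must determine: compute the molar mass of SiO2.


M(SiO2) = 1×28.09 + 2×16.0
= 28.09 + 32.0
= 60.09 g/mol

60.09 g/mol


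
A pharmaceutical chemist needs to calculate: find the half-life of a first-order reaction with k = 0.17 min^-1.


t½ = ln2/k = 0.693147/(0.17 min^-1)
= 4.077 min

4.077 min


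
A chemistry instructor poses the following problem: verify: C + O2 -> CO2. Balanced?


Equation: C + O2 -> CO2
Check atoms: C: 1=1, O: 2=2
Balanced

Yes, balanced


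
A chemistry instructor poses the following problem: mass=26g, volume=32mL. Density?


ρ = mass/volume
= 26/32
= 0.812 g/mL

0.812 g/mL


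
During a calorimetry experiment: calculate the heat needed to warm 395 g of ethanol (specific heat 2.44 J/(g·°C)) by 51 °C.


q = mcΔT = 395 × 2.44 × 51
= 49153.80 J

49153.80 J


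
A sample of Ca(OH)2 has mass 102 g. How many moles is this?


M(Ca(OH)2) = 74.1 g/mol
n = mass/M = 102/74.1 = 1.3765 mol

1.3765 mol


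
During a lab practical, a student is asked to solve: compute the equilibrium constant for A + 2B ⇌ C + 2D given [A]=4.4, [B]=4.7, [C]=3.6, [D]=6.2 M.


Kc = [C][D]^2/([A][B]^2)
= (3.6^1 × 6.2^2)/(4.4^1 × 4.7^2)
= 138.384/97.196
= 1.424

1.424


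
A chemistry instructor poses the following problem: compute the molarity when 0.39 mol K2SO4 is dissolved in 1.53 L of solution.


M = n/V = 0.39/1.53 = 0.255 mol/L

0.255 M


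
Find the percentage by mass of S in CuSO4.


M(CuSO4) = 1×63.55 + 1×32.07 + 4×16.0 = 159.62 g/mol
Mass of S = 1 × 32.07 = 32.07 g/mol
% S = 32.07/159.62 × 100 = 20.09%

20.09%


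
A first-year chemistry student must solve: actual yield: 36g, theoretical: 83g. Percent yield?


% yield = actual/theoretical × 100
= 36/83 × 100
= 43.37%

43.37%


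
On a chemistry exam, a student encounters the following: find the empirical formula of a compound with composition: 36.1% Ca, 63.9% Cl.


Assume 100 g sample. Moles of each element:
  Ca: 36.1/40.08 = 0.901 mol
  Cl: 63.9/35.45 = 1.803 mol
Divide by smallest (0.901):
  Ca: 0.901/0.901 = 1.0
  Cl: 1.803/0.901 = 2.0
Empirical formula: CaCl2

CaCl2


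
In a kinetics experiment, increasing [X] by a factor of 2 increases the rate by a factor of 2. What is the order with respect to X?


rate ∝ [X]^n
2^n = 2 → n = 1
Order in X: 1

1


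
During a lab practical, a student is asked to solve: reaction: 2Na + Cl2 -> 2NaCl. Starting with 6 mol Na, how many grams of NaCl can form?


Mole ratio NaCl:Na = 2:2
n(NaCl) = 6 × 2/2 = 6.000 mol
mass = 6.000 × 58.44 = 350.64 g

350.64 g


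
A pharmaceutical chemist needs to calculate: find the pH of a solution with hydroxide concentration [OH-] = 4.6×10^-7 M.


pOH = -log10([OH-]) = -log10(4.6×10^-7)
= 7 - log10(4.6) = 6.34
pH = 14 - pOH = 14 - 6.34 = 7.66

7.66


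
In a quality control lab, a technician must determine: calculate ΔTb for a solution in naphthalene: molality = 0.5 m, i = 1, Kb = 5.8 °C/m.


ΔTb = Kb × m × i
= 5.8 × 0.5 × 1
= 2.9 °C

2.9 °C


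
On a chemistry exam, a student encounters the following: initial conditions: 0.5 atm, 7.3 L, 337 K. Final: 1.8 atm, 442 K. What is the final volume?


P1V1/T1 = P2V2/T2
V2 = P1V1T2/(T1P2)
= 0.5×7.3×442/(337×1.8)
= 2.66 L

2.66 L


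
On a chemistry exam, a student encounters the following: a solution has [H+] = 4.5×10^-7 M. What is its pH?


pH = -log10([H+]) = -log10(4.5×10^-7)
= 7 - log10(4.5)
= 7 - 0.65
= 6.35

6.35


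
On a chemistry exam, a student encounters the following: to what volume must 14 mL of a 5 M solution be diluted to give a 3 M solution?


C1V1 = C2V2
5 × 14 = 3 × V2
V2 = 70/3 = 23.33 mL

23.33 mL


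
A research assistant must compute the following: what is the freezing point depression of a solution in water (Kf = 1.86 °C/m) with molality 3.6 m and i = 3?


ΔTf = Kf × m × i
= 1.86 × 3.6 × 3
= 20.088 °C

20.088 °C


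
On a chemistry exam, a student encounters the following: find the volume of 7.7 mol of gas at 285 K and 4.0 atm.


PV = nRT  (R = 0.08206 L·atm/(mol·K))
V = nRT/P = 7.7×0.08206×285/4.0
= 45.02 L

45.02 L


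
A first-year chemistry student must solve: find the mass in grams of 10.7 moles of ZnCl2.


M(ZnCl2) = 136.28 g/mol
mass = n × M = 10.7 × 136.28 = 1458.20 g

1458.20 g


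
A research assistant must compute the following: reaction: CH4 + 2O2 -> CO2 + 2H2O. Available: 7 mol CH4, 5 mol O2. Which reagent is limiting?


Mole ratio available / coefficient:
  CH4: 7/1 = 7.000
  O2: 5/2 = 2.500
Smaller ratio is limiting.

O2


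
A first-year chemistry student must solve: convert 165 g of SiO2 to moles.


M(SiO2) = 60.09 g/mol
n = mass/M = 165/60.09 = 2.7459 mol

2.7459 mol


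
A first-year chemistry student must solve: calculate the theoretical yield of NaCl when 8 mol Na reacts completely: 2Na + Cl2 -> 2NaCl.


Mole ratio NaCl:Na = 2:2
n(NaCl) = 8 × 2/2 = 8.000 mol
mass = 8.000 × 58.44 = 467.52 g

467.52 g


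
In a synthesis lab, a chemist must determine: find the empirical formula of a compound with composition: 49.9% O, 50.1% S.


Assume 100 g sample. Moles of each element:
  O: 49.9/16.0 = 3.119 mol
  S: 50.1/32.07 = 1.562 mol
Divide by smallest (1.562):
  O: 3.119/1.562 = 2.0
  S: 1.562/1.562 = 1.0
Empirical formula: SO2

SO2


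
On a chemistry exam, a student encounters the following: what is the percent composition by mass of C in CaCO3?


M(CaCO3) = 1×40.08 + 1×12.01 + 3×16.0 = 100.09 g/mol
Mass of C = 1 × 12.01 = 12.01 g/mol
% C = 12.01/100.09 × 100 = 12.00%

12.00%


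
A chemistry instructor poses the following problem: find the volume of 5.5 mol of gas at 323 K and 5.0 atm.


PV = nRT  (R = 0.08206 L·atm/(mol·K))
V = nRT/P = 5.5×0.08206×323/5.0
= 29.156 L

29.156 L


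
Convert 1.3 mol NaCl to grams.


M(NaCl) = 58.44 g/mol
mass = n × M = 1.3 × 58.44 = 75.97 g

75.97 g


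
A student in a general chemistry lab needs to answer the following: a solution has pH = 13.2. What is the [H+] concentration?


[H+] = 10^(-pH) = 10^(-13.2)
= 6.31×10^-14 M

6.31×10^-14 M


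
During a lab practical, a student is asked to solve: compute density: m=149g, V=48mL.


ρ = mass/volume
= 149/48
= 3.104 g/mL

3.104 g/mL


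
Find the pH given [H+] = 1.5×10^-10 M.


pH = -log10([H+]) = -log10(1.5×10^-10)
= 10 - log10(1.5)
= 10 - 0.18
= 9.82

9.82


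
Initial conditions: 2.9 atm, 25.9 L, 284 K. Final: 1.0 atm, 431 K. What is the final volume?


P1V1/T1 = P2V2/T2
V2 = P1V1T2/(T1P2)
= 2.9×25.9×431/(284×1.0)
= 113.987 L

113.987 L


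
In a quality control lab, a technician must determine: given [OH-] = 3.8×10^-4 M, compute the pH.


pOH = -log10([OH-]) = -log10(3.8×10^-4)
= 4 - log10(3.8) = 3.42
pH = 14 - pOH = 14 - 3.42 = 10.58

10.58


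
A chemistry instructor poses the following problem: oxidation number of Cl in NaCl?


halide: -1
Oxidation number: -1

-1


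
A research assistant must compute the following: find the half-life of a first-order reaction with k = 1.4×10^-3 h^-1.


t½ = ln2/k = 0.693147/(1.4×10^-3 h^-1)
= 495.1 h

495.1 h


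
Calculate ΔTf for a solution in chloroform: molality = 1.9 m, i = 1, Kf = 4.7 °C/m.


ΔTf = Kf × m × i
= 4.7 × 1.9 × 1
= 8.93 °C

8.93 °C


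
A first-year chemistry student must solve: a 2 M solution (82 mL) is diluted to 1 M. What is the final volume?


C1V1 = C2V2
2 × 82 = 1 × V2
V2 = 164/1 = 164.0 mL

164.0 mL


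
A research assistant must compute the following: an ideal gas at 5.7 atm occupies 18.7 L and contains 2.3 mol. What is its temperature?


PV = nRT  (R = 0.08206 L·atm/(mol·K))
T = PV/(nR) = 5.7×18.7/(2.3×0.08206)
= 106.59/0.188738
= 564.75 K

564.75 K


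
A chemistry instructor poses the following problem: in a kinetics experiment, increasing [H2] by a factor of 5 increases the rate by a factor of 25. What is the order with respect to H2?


rate ∝ [H2]^n
5^n = 25 → n = 2
Order in H2: 2

2


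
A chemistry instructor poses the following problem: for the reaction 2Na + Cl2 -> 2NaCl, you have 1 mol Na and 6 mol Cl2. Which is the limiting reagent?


Mole ratio available / coefficient:
  Na: 1/2 = 0.500
  Cl2: 6/1 = 6.000
Smaller ratio is limiting.

Na


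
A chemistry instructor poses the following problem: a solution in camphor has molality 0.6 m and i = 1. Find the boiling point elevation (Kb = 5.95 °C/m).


ΔTb = Kb × m × i
= 5.95 × 0.6 × 1
= 3.57 °C

3.57 °C


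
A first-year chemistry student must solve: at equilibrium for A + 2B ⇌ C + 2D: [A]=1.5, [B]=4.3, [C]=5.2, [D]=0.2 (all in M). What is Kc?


Kc = [C][D]^2/([A][B]^2)
= (5.2^1 × 0.2^2)/(1.5^1 × 4.3^2)
= 0.208/27.735
= 0.007500

0.007500


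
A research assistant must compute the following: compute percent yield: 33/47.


% yield = actual/theoretical × 100
= 33/47 × 100
= 70.21%

70.21%


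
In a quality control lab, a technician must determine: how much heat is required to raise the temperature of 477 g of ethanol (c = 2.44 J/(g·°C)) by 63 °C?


q = mcΔT = 477 × 2.44 × 63
= 73324.44 J

73324.44 J


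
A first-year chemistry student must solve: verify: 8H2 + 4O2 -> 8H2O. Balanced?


Equation: 8H2 + 4O2 -> 8H2O
Check atoms: H: 16=16, O: 8=8
Balanced

Yes, balanced


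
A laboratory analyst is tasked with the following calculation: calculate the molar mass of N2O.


M(N2O) = 2×14.01 + 1×16.0
= 28.02 + 16.0
= 44.02 g/mol

44.02 g/mol


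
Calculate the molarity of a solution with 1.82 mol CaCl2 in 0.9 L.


M = n/V = 1.82/0.9 = 2.022 mol/L

2.022 M


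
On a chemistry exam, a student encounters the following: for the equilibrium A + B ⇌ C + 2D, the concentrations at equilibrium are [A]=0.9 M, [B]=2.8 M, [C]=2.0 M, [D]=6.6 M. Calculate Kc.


Kc = [C][D]^2/([A][B])
= (2.0^1 × 6.6^2)/(0.9^1 × 2.8^1)
= 87.12/2.52
= 34.57

34.57


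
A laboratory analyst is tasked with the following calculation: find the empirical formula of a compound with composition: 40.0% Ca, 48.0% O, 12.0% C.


Assume 100 g sample. Moles of each element:
  Ca: 40.0/40.08 = 0.998 mol
  O: 48.0/16.0 = 3.0 mol
  C: 12.0/12.01 = 0.999 mol
Divide by smallest (0.998):
  Ca: 0.998/0.998 = 1.0
  O: 3.0/0.998 = 3.01
  C: 0.999/0.998 = 1.0
Empirical formula: CaCO3

CaCO3


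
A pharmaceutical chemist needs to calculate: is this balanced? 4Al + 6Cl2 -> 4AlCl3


Equation: 4Al + 6Cl2 -> 4AlCl3
Check atoms: Al: 4=4, Cl: 12=12
Balanced

Yes, balanced


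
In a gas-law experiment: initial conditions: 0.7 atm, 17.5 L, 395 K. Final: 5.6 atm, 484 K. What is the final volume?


P1V1/T1 = P2V2/T2
V2 = P1V1T2/(T1P2)
= 0.7×17.5×484/(395×5.6)
= 2.68 L

2.68 L


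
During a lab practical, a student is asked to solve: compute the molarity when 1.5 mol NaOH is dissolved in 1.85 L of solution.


M = n/V = 1.5/1.85 = 0.811 mol/L

0.811 M


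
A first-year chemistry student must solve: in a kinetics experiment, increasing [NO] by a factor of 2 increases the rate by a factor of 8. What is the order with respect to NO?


rate ∝ [NO]^n
2^n = 8 → n = 3
Order in NO: 3

3


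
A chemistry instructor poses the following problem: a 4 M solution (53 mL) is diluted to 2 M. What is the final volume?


C1V1 = C2V2
4 × 53 = 2 × V2
V2 = 212/2 = 106.0 mL

106.0 mL


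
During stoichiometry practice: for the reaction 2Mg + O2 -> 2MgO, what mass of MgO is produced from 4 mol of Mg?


Mole ratio MgO:Mg = 2:2
n(MgO) = 4 × 2/2 = 4.000 mol
mass = 4.000 × 40.31 = 161.24 g

161.24 g


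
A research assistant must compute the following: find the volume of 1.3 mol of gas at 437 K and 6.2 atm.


PV = nRT  (R = 0.08206 L·atm/(mol·K))
V = nRT/P = 1.3×0.08206×437/6.2
= 7.519 L

7.519 L


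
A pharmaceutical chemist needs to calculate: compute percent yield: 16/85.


% yield = actual/theoretical × 100
= 16/85 × 100
= 18.82%

18.82%


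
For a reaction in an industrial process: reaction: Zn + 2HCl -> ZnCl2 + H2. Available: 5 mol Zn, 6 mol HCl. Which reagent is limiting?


Mole ratio available / coefficient:
  Zn: 5/1 = 5.000
  HCl: 6/2 = 3.000
Smaller ratio is limiting.

HCl


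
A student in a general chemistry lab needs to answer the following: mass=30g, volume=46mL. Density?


ρ = mass/volume
= 30/46
= 0.652 g/mL

0.652 g/mL


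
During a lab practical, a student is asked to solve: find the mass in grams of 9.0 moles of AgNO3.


M(AgNO3) = 169.88 g/mol
mass = n × M = 9.0 × 169.88 = 1528.92 g

1528.92 g


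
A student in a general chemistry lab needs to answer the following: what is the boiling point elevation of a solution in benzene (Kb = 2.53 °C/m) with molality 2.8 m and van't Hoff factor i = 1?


ΔTb = Kb × m × i
= 2.53 × 2.8 × 1
= 7.084 °C

7.084 °C


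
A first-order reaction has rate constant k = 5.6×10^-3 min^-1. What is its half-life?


t½ = ln2/k = 0.693147/(5.6×10^-3 min^-1)
= 123.8 min

123.8 min


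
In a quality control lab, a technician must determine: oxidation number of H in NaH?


H with a metal (hydride): -1
Oxidation number: -1

-1


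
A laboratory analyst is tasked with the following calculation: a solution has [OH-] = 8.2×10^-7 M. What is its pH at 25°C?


pOH = -log10([OH-]) = -log10(8.2×10^-7)
= 7 - log10(8.2) = 6.09
pH = 14 - pOH = 14 - 6.09 = 7.91

7.91


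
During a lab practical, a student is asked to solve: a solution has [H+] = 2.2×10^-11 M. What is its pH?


pH = -log10([H+]) = -log10(2.2×10^-11)
= 11 - log10(2.2)
= 11 - 0.34
= 10.66

10.66


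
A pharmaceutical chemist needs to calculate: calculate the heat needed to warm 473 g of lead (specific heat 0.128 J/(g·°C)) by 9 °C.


q = mcΔT = 473 × 0.128 × 9
= 544.90 J

544.90 J


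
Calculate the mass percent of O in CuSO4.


M(CuSO4) = 1×63.55 + 1×32.07 + 4×16.0 = 159.62 g/mol
Mass of O = 4 × 16.0 = 64.00 g/mol
% O = 64.00/159.62 × 100 = 40.10%

40.10%


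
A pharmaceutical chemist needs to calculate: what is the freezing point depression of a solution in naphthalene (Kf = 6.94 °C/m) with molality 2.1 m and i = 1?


ΔTf = Kf × m × i
= 6.94 × 2.1 × 1
= 14.574 °C

14.574 °C


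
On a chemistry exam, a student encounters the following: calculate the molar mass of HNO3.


M(HNO3) = 1×1.008 + 1×14.01 + 3×16.0
= 1.01 + 14.01 + 48.0
= 63.02 g/mol

63.02 g/mol


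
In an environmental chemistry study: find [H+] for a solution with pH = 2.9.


[H+] = 10^(-pH) = 10^(-2.9)
= 1.26×10^-3 M

1.26×10^-3 M


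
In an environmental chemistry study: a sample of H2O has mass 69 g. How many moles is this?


M(H2O) = 18.02 g/mol
n = mass/M = 69/18.02 = 3.8291 mol

3.8291 mol


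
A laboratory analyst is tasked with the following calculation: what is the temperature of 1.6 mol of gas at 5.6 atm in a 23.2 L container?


PV = nRT  (R = 0.08206 L·atm/(mol·K))
T = PV/(nR) = 5.6×23.2/(1.6×0.08206)
= 129.92/0.131296
= 989.52 K

989.52 K


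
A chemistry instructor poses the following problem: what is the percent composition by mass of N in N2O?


M(N2O) = 2×14.01 + 1×16.0 = 44.02 g/mol
Mass of N = 2 × 14.01 = 28.02 g/mol
% N = 28.02/44.02 × 100 = 63.65%

63.65%


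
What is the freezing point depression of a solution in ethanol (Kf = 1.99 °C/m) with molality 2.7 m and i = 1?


ΔTf = Kf × m × i
= 1.99 × 2.7 × 1
= 5.373 °C

5.373 °C


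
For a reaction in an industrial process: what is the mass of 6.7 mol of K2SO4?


M(K2SO4) = 174.27 g/mol
mass = n × M = 6.7 × 174.27 = 1167.61 g

1167.61 g


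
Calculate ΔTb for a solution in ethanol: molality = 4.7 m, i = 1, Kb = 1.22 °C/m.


ΔTb = Kb × m × i
= 1.22 × 4.7 × 1
= 5.734 °C

5.734 °C


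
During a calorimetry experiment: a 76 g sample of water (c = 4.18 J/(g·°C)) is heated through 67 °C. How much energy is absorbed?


q = mcΔT = 76 × 4.18 × 67
= 21284.56 J

21284.56 J


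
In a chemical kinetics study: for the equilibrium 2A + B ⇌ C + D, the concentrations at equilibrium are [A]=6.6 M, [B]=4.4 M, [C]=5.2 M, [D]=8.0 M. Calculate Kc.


Kc = [C][D]/([A]^2[B])
= (5.2^1 × 8.0^1)/(6.6^2 × 4.4^1)
= 41.6/191.664
= 0.2170

0.2170


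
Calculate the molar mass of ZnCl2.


M(ZnCl2) = 1×65.38 + 2×35.45
= 65.38 + 70.9
= 136.28 g/mol

136.28 g/mol


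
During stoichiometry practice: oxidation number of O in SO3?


O is usually -2
Oxidation number: -2

-2


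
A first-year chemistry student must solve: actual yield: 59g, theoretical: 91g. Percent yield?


% yield = actual/theoretical × 100
= 59/91 × 100
= 64.84%

64.84%


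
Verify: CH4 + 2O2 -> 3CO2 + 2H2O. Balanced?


Equation: CH4 + 2O2 -> 3CO2 + 2H2O
Check atoms: C: 1≠3, H: 4=4, O: 4≠8
Not balanced

No, not balanced


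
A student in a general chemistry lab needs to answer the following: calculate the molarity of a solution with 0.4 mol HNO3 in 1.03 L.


M = n/V = 0.4/1.03 = 0.388 mol/L

0.388 M


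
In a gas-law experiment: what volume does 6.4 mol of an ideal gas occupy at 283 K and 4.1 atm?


PV = nRT  (R = 0.08206 L·atm/(mol·K))
V = nRT/P = 6.4×0.08206×283/4.1
= 36.251 L

36.251 L


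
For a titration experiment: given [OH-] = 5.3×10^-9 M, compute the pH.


pOH = -log10([OH-]) = -log10(5.3×10^-9)
= 9 - log10(5.3) = 8.28
pH = 14 - pOH = 14 - 8.28 = 5.72

5.72


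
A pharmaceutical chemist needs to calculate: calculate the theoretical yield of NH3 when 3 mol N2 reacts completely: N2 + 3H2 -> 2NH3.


Mole ratio NH3:N2 = 2:1
n(NH3) = 3 × 2/1 = 6.000 mol
mass = 6.000 × 17.03 = 102.18 g

102.18 g


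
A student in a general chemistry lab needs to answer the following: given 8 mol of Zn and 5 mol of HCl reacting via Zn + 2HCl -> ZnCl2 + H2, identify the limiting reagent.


Mole ratio available / coefficient:
  Zn: 8/1 = 8.000
  HCl: 5/2 = 2.500
Smaller ratio is limiting.

HCl


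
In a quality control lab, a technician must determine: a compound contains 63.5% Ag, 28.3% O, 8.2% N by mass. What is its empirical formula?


Assume 100 g sample. Moles of each element:
  Ag: 63.5/107.87 = 0.589 mol
  O: 28.3/16.0 = 1.769 mol
  N: 8.2/14.01 = 0.585 mol
Divide by smallest (0.585):
  Ag: 0.589/0.585 = 1.01
  O: 1.769/0.585 = 3.02
  N: 0.585/0.585 = 1.0
Empirical formula: AgNO3

AgNO3


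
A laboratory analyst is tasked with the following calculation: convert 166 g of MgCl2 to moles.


M(MgCl2) = 95.21 g/mol
n = mass/M = 166/95.21 = 1.7435 mol

1.7435 mol


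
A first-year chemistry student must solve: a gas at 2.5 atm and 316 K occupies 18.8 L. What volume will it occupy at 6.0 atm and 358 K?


P1V1/T1 = P2V2/T2
V2 = P1V1T2/(T1P2)
= 2.5×18.8×358/(316×6.0)
= 8.874 L

8.874 L


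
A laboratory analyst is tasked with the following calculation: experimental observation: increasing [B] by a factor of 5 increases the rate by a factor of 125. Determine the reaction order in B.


rate ∝ [B]^n
5^n = 125 → n = 3
Order in B: 3

3


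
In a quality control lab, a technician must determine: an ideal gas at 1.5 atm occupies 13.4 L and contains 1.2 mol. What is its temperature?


PV = nRT  (R = 0.08206 L·atm/(mol·K))
T = PV/(nR) = 1.5×13.4/(1.2×0.08206)
= 20.10/0.098472
= 204.12 K

204.12 K


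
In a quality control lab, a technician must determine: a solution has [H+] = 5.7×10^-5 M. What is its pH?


pH = -log10([H+]) = -log10(5.7×10^-5)
= 5 - log10(5.7)
= 5 - 0.76
= 4.24

4.24
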